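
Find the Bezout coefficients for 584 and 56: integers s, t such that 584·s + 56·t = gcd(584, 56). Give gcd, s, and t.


Euclidean algorithm on (584, 56) — divide until remainder is 0:
  584 = 10 · 56 + 24
  56 = 2 · 24 + 8
  24 = 3 · 8 + 0
gcd(584, 56) = 8.
Track Bezout coefficients alongside the remainders: start with r₀ = 584 = a·1 + b·0 (s = 1, t = 0) and r₁ = 56 = a·0 + b·1 (s = 0, t = 1); each new remainder r_{k+1} = r_{k-1} − q_k·r_k inherits s_{k+1} = s_{k-1} − q_k·s_k, t_{k+1} = t_{k-1} − q_k·t_k, so r_k = a·s_k + b·t_k at every step:
  q = 10: r = 24, s = 1 − 10·0 = 1, t = 0 − 10·1 = -10  (check: 584·1 + 56·(-10) = 24)
  q = 2: r = 8, s = 0 − 2·1 = -2, t = 1 − 2·(-10) = 21  (check: 584·(-2) + 56·21 = 8)
The row with r = 8 (the gcd) gives the Bezout coefficients s = -2, t = 21.
Result: 584 · (-2) + 56 · (21) = 8.

gcd(584, 56) = 8; s = -2, t = 21 (check: 584·(-2) + 56·21 = 8).


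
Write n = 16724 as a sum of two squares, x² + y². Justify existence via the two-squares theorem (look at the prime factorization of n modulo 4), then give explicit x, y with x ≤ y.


Step 1: Factor n = 16724 = 2^2 · 37 · 113.
Step 2: Check the mod-4 condition on each prime factor: 2 = 2 (special); 37 ≡ 1 (mod 4), exponent 1; 113 ≡ 1 (mod 4), exponent 1.
All primes ≡ 3 (mod 4) appear to even exponent (or don't appear), so by the two-squares theorem n IS expressible as a sum of two squares.
Step 3: Build a representation. Group n = k² · m with k = 2 and m = 37 · 113 = 4181 (a product of primes ≡ 1 (mod 4)); a representation of m scales to one of n via (k·x)² + (k·y)² = k²(x² + y²). Each prime p ≡ 1 (mod 4) is itself a sum of two squares; find a² by testing p − a² for a perfect square:
  37: 37 − 1² = 36 = 6² ⇒ 37 = 1² + 6².
  113: 113 − 1² = 112, 113 − 2² = 109, 113 − 3² = 104, 113 − 4² = 97, 113 − 5² = 88, 113 − 6² = 77, 113 − 7² = 64 = 8² ⇒ 113 = 7² + 8².
  Combine using the Brahmagupta–Fibonacci identity (a² + b²)(c² + d²) = (ac − bd)² + (ad + bc)² = (ac + bd)² + (ad − bc)²:
  37 · 113 = 4181: from (1² + 6²)(7² + 8²), take (1·7 − 6·8, 1·8 + 6·7) = (7 − 48, 8 + 42) = (-41, 50); dropping signs (only squares matter) gives (41, 50); check 41² + 50² = 1681 + 2500 = 4181 ✓.
  Scale by k = 2: (2·41, 2·50) = (82, 100).
Step 4: Order so x ≤ y and verify: 82² + 100² = 6724 + 10000 = 16724 = n. ✓

n = 16724 = 82² + 100² (one valid representation with x ≤ y).


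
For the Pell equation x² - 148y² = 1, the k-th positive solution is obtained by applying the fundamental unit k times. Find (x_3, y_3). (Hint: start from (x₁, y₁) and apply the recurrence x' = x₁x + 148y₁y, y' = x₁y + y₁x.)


Step 1: Find the fundamental solution (x₁, y₁) of x² - 148y² = 1.
  Expand √148 as a continued fraction. a₀ = ⌊√148⌋ = 12; iterate m_{k+1} = d_k·a_k − m_k, d_{k+1} = (148 − m_{k+1}²)/d_k, a_{k+1} = ⌊(a₀ + m_{k+1})/d_{k+1}⌋ (starting m₀ = 0, d₀ = 1), with convergents p_k = a_k·p_{k-1} + p_{k-2}, q_k = a_k·q_{k-1} + q_{k-2} (p₋₁ = 1, q₋₁ = 0):
  k = 0: a₀ = 12; p₀/q₀ = 12/1; p₀² − 148·q₀² = 144 − 148 = -4.
  k = 1: m = 12, d = 4, a = ⌊(12 + 12)/4⌋ = 6; p/q = (6·12 + 1)/(6·1 + 0) = 73/6; p² − 148·q² = 5329 − 5328 = 1.
  The first convergent with p² − 148·q² = 1 gives the fundamental solution (x₁, y₁) = (73, 6).
Step 2: Apply the recurrence (x_{n+1}, y_{n+1}) = (x₁x_n + 148y₁y_n, x₁y_n + y₁x_n) repeatedly.
  From (x_1, y_1) = (73, 6): x_2 = 73·73 + 148·6·6 = 10657; y_2 = 73·6 + 6·73 = 876.
  From (x_2, y_2) = (10657, 876): x_3 = 73·10657 + 148·6·876 = 1555849; y_3 = 73·876 + 6·10657 = 127890.
Step 3: Verify x_3² - 148·y_3² = 2420666110801 - 2420666110800 = 1 (should be 1). ✓

(x_1, y_1) = (73, 6); (x_3, y_3) = (1555849, 127890).


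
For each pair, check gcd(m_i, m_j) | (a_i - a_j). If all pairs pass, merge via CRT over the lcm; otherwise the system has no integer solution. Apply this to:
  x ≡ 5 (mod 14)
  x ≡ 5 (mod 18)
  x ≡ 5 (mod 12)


Moduli 14, 18, 12 are not pairwise coprime, so CRT works modulo lcm(m_i) when all pairwise compatibility conditions hold.
Pairwise compatibility: gcd(m_i, m_j) must divide a_i - a_j for every pair.
Merge one congruence at a time:
  Start: x ≡ 5 (mod 14).
  Combine with x ≡ 5 (mod 18): gcd(14, 18) = 2; 5 - 5 = 0, which IS divisible by 2, so compatible.
    Write x = 5 + 14·t and substitute into x ≡ 5 (mod 18): 14·t ≡ 5 − 5 = 0 (mod 18).
    Divide the congruence (and modulus) by g = 2: 7·t ≡ 0 (mod 9).
    The inverse of 7 mod 9 is 4 (since 7·4 = 28 = 3·9 + 1), so t ≡ 4·0 = 0 ≡ 0 (mod 9).
    Then x = 5 + 14·0 = 5, valid modulo lcm(14, 18) = 126: x ≡ 5 (mod 126).
  Combine with x ≡ 5 (mod 12): gcd(126, 12) = 6; 5 - 5 = 0, which IS divisible by 6, so compatible.
    Write x = 5 + 126·t and substitute into x ≡ 5 (mod 12): 126·t ≡ 5 − 5 = 0 (mod 12).
    Divide the congruence (and modulus) by g = 6: 21·t ≡ 0 (mod 2).
    Reduce coefficients mod 2: 1·t ≡ 0 (mod 2).
    So t ≡ 0 (mod 2).
    Then x = 5 + 126·0 = 5, valid modulo lcm(126, 12) = 252: x ≡ 5 (mod 252).
Verify: 5 mod 14 = 5, 5 mod 18 = 5, 5 mod 12 = 5.

x ≡ 5 (mod 252).


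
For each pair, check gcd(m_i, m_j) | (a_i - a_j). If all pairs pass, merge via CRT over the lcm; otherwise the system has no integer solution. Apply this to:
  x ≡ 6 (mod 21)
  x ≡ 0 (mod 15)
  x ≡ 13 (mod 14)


Moduli 21, 15, 14 are not pairwise coprime, so CRT works modulo lcm(m_i) when all pairwise compatibility conditions hold.
Pairwise compatibility: gcd(m_i, m_j) must divide a_i - a_j for every pair.
Merge one congruence at a time:
  Start: x ≡ 6 (mod 21).
  Combine with x ≡ 0 (mod 15): gcd(21, 15) = 3; 0 - 6 = -6, which IS divisible by 3, so compatible.
    Write x = 6 + 21·t and substitute into x ≡ 0 (mod 15): 21·t ≡ 0 − 6 = -6 (mod 15).
    Divide the congruence (and modulus) by g = 3: 7·t ≡ -2 (mod 5).
    Reduce coefficients mod 5: 2·t ≡ 3 (mod 5).
    The inverse of 2 mod 5 is 3 (since 2·3 = 6 = 1·5 + 1), so t ≡ 3·3 = 9 ≡ 4 (mod 5).
    Then x = 6 + 21·4 = 90, valid modulo lcm(21, 15) = 105: x ≡ 90 (mod 105).
  Combine with x ≡ 13 (mod 14): gcd(105, 14) = 7; 13 - 90 = -77, which IS divisible by 7, so compatible.
    Write x = 90 + 105·t and substitute into x ≡ 13 (mod 14): 105·t ≡ 13 − 90 = -77 (mod 14).
    Divide the congruence (and modulus) by g = 7: 15·t ≡ -11 (mod 2).
    Reduce coefficients mod 2: 1·t ≡ 1 (mod 2).
    So t ≡ 1 (mod 2).
    Then x = 90 + 105·1 = 195, valid modulo lcm(105, 14) = 210: x ≡ 195 (mod 210).
Verify: 195 mod 21 = 6, 195 mod 15 = 0, 195 mod 14 = 13.

x ≡ 195 (mod 210).


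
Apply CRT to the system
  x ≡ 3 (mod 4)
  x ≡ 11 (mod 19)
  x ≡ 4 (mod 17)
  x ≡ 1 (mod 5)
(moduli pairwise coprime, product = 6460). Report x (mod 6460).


Product of moduli M = 4 · 19 · 17 · 5 = 6460.
Merge one congruence at a time:
  Start: x ≡ 3 (mod 4).
  Combine with x ≡ 11 (mod 19); new modulus lcm = 76.
    Write x = 3 + 4·t and substitute into x ≡ 11 (mod 19): 4·t ≡ 11 − 3 = 8 (mod 19).
    The inverse of 4 mod 19 is 5 (since 4·5 = 20 = 1·19 + 1), so t ≡ 5·8 = 40 ≡ 2 (mod 19).
    Then x = 3 + 4·2 = 11, valid modulo lcm(4, 19) = 76: x ≡ 11 (mod 76).
  Combine with x ≡ 4 (mod 17); new modulus lcm = 1292.
    Write x = 11 + 76·t and substitute into x ≡ 4 (mod 17): 76·t ≡ 4 − 11 = -7 (mod 17).
    Reduce coefficients mod 17: 8·t ≡ 10 (mod 17).
    The inverse of 8 mod 17 is 15 (since 8·15 = 120 = 7·17 + 1), so t ≡ 15·10 = 150 ≡ 14 (mod 17).
    Then x = 11 + 76·14 = 1075, valid modulo lcm(76, 17) = 1292: x ≡ 1075 (mod 1292).
  Combine with x ≡ 1 (mod 5); new modulus lcm = 6460.
    Write x = 1075 + 1292·t and substitute into x ≡ 1 (mod 5): 1292·t ≡ 1 − 1075 = -1074 (mod 5).
    Reduce coefficients mod 5: 2·t ≡ 1 (mod 5).
    The inverse of 2 mod 5 is 3 (since 2·3 = 6 = 1·5 + 1), so t ≡ 3·1 = 3 ≡ 3 (mod 5).
    Then x = 1075 + 1292·3 = 4951, valid modulo lcm(1292, 5) = 6460: x ≡ 4951 (mod 6460).
Verify against each original: 4951 mod 4 = 3, 4951 mod 19 = 11, 4951 mod 17 = 4, 4951 mod 5 = 1.

x ≡ 4951 (mod 6460).


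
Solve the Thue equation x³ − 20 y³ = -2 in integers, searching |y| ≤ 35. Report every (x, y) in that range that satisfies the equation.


The equation is x³ - 20y³ = -2. For fixed y, x³ = 20·y³ − 2, so a solution requires the RHS to be a perfect cube.
Strategy: iterate y from -35 to 35, compute RHS = 20·y³ − 2, and check whether it is a (positive or negative) perfect cube.
Check small values of y:
  y = 0: RHS = -2 is not a perfect cube.
  y = 1: RHS = 18 is not a perfect cube.
  y = -1: RHS = -22 is not a perfect cube.
  y = 2: RHS = 158 is not a perfect cube.
  y = -2: RHS = -162 is not a perfect cube.
  y = 3: RHS = 538 is not a perfect cube.
  y = -3: RHS = -542 is not a perfect cube.
Continuing the search up to |y| = 35 finds no solutions either.
No (x, y) in the scanned range satisfies the equation.

No integer solutions with |y| ≤ 35.


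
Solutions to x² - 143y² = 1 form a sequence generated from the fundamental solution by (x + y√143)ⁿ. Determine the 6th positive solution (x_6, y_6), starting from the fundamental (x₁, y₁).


Step 1: Find the fundamental solution (x₁, y₁) of x² - 143y² = 1.
  Expand √143 as a continued fraction. a₀ = ⌊√143⌋ = 11; iterate m_{k+1} = d_k·a_k − m_k, d_{k+1} = (143 − m_{k+1}²)/d_k, a_{k+1} = ⌊(a₀ + m_{k+1})/d_{k+1}⌋ (starting m₀ = 0, d₀ = 1), with convergents p_k = a_k·p_{k-1} + p_{k-2}, q_k = a_k·q_{k-1} + q_{k-2} (p₋₁ = 1, q₋₁ = 0):
  k = 0: a₀ = 11; p₀/q₀ = 11/1; p₀² − 143·q₀² = 121 − 143 = -22.
  k = 1: m = 11, d = 22, a = ⌊(11 + 11)/22⌋ = 1; p/q = (1·11 + 1)/(1·1 + 0) = 12/1; p² − 143·q² = 144 − 143 = 1.
  The first convergent with p² − 143·q² = 1 gives the fundamental solution (x₁, y₁) = (12, 1).
Step 2: Apply the recurrence (x_{n+1}, y_{n+1}) = (x₁x_n + 143y₁y_n, x₁y_n + y₁x_n) repeatedly.
  From (x_1, y_1) = (12, 1): x_2 = 12·12 + 143·1·1 = 287; y_2 = 12·1 + 1·12 = 24.
  From (x_2, y_2) = (287, 24): x_3 = 12·287 + 143·1·24 = 6876; y_3 = 12·24 + 1·287 = 575.
  From (x_3, y_3) = (6876, 575): x_4 = 12·6876 + 143·1·575 = 164737; y_4 = 12·575 + 1·6876 = 13776.
  From (x_4, y_4) = (164737, 13776): x_5 = 12·164737 + 143·1·13776 = 3946812; y_5 = 12·13776 + 1·164737 = 330049.
  From (x_5, y_5) = (3946812, 330049): x_6 = 12·3946812 + 143·1·330049 = 94558751; y_6 = 12·330049 + 1·3946812 = 7907400.
Step 3: Verify x_6² - 143·y_6² = 8941357390680001 - 8941357390680000 = 1 (should be 1). ✓

(x_1, y_1) = (12, 1); (x_6, y_6) = (94558751, 7907400).


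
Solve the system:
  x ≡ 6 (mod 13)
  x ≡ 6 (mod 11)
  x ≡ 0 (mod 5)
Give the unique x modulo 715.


Moduli 13, 11, 5 are pairwise coprime; by CRT there is a unique solution modulo M = 13 · 11 · 5 = 715.
Solve pairwise, accumulating the modulus:
  Start with x ≡ 6 (mod 13).
  Combine with x ≡ 6 (mod 11): since gcd(13, 11) = 1, we get a unique residue mod 143.
    Write x = 6 + 13·t and substitute into x ≡ 6 (mod 11): 13·t ≡ 6 − 6 = 0 (mod 11).
    Reduce coefficients mod 11: 2·t ≡ 0 (mod 11).
    The inverse of 2 mod 11 is 6 (since 2·6 = 12 = 1·11 + 1), so t ≡ 6·0 = 0 ≡ 0 (mod 11).
    Then x = 6 + 13·0 = 6, valid modulo lcm(13, 11) = 143: x ≡ 6 (mod 143).
  Combine with x ≡ 0 (mod 5): since gcd(143, 5) = 1, we get a unique residue mod 715.
    Write x = 6 + 143·t and substitute into x ≡ 0 (mod 5): 143·t ≡ 0 − 6 = -6 (mod 5).
    Reduce coefficients mod 5: 3·t ≡ 4 (mod 5).
    The inverse of 3 mod 5 is 2 (since 3·2 = 6 = 1·5 + 1), so t ≡ 2·4 = 8 ≡ 3 (mod 5).
    Then x = 6 + 143·3 = 435, valid modulo lcm(143, 5) = 715: x ≡ 435 (mod 715).
Verify: 435 mod 13 = 6 ✓, 435 mod 11 = 6 ✓, 435 mod 5 = 0 ✓.

x ≡ 435 (mod 715).


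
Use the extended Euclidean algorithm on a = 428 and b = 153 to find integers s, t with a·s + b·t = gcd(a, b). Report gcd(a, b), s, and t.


Euclidean algorithm on (428, 153) — divide until remainder is 0:
  428 = 2 · 153 + 122
  153 = 1 · 122 + 31
  122 = 3 · 31 + 29
  31 = 1 · 29 + 2
  29 = 14 · 2 + 1
  2 = 2 · 1 + 0
gcd(428, 153) = 1.
Track Bezout coefficients alongside the remainders: start with r₀ = 428 = a·1 + b·0 (s = 1, t = 0) and r₁ = 153 = a·0 + b·1 (s = 0, t = 1); each new remainder r_{k+1} = r_{k-1} − q_k·r_k inherits s_{k+1} = s_{k-1} − q_k·s_k, t_{k+1} = t_{k-1} − q_k·t_k, so r_k = a·s_k + b·t_k at every step:
  q = 2: r = 122, s = 1 − 2·0 = 1, t = 0 − 2·1 = -2  (check: 428·1 + 153·(-2) = 122)
  q = 1: r = 31, s = 0 − 1·1 = -1, t = 1 − 1·(-2) = 3  (check: 428·(-1) + 153·3 = 31)
  q = 3: r = 29, s = 1 − 3·(-1) = 4, t = -2 − 3·3 = -11  (check: 428·4 + 153·(-11) = 29)
  q = 1: r = 2, s = -1 − 1·4 = -5, t = 3 − 1·(-11) = 14  (check: 428·(-5) + 153·14 = 2)
  q = 14: r = 1, s = 4 − 14·(-5) = 74, t = -11 − 14·14 = -207  (check: 428·74 + 153·(-207) = 1)
The row with r = 1 (the gcd) gives the Bezout coefficients s = 74, t = -207.
Result: 428 · (74) + 153 · (-207) = 1.

gcd(428, 153) = 1; s = 74, t = -207 (check: 428·74 + 153·(-207) = 1).


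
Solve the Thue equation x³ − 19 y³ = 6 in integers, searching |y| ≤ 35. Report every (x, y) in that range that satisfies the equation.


The equation is x³ - 19y³ = 6. For fixed y, x³ = 19·y³ + 6, so a solution requires the RHS to be a perfect cube.
Strategy: iterate y from -35 to 35, compute RHS = 19·y³ + 6, and check whether it is a (positive or negative) perfect cube.
Check small values of y:
  y = 0: RHS = 6 is not a perfect cube.
  y = 1: RHS = 25 is not a perfect cube.
  y = -1: RHS = -13 is not a perfect cube.
  y = 2: RHS = 158 is not a perfect cube.
  y = -2: RHS = -146 is not a perfect cube.
  y = 3: RHS = 519 is not a perfect cube.
  y = -3: RHS = -507 is not a perfect cube.
Continuing the search up to |y| = 35 finds no solutions either.
No (x, y) in the scanned range satisfies the equation.

No integer solutions with |y| ≤ 35.


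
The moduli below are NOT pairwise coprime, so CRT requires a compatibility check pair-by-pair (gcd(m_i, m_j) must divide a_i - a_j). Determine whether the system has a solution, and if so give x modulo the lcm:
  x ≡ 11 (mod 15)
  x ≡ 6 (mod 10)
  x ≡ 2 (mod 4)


Moduli 15, 10, 4 are not pairwise coprime, so CRT works modulo lcm(m_i) when all pairwise compatibility conditions hold.
Pairwise compatibility: gcd(m_i, m_j) must divide a_i - a_j for every pair.
Merge one congruence at a time:
  Start: x ≡ 11 (mod 15).
  Combine with x ≡ 6 (mod 10): gcd(15, 10) = 5; 6 - 11 = -5, which IS divisible by 5, so compatible.
    Write x = 11 + 15·t and substitute into x ≡ 6 (mod 10): 15·t ≡ 6 − 11 = -5 (mod 10).
    Divide the congruence (and modulus) by g = 5: 3·t ≡ -1 (mod 2).
    Reduce coefficients mod 2: 1·t ≡ 1 (mod 2).
    So t ≡ 1 (mod 2).
    Then x = 11 + 15·1 = 26, valid modulo lcm(15, 10) = 30: x ≡ 26 (mod 30).
  Combine with x ≡ 2 (mod 4): gcd(30, 4) = 2; 2 - 26 = -24, which IS divisible by 2, so compatible.
    Write x = 26 + 30·t and substitute into x ≡ 2 (mod 4): 30·t ≡ 2 − 26 = -24 (mod 4).
    Divide the congruence (and modulus) by g = 2: 15·t ≡ -12 (mod 2).
    Reduce coefficients mod 2: 1·t ≡ 0 (mod 2).
    So t ≡ 0 (mod 2).
    Then x = 26 + 30·0 = 26, valid modulo lcm(30, 4) = 60: x ≡ 26 (mod 60).
Verify: 26 mod 15 = 11, 26 mod 10 = 6, 26 mod 4 = 2.

x ≡ 26 (mod 60).


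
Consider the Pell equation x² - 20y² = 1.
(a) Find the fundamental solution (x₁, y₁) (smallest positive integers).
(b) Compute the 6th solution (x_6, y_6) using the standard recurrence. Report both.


Step 1: Find the fundamental solution (x₁, y₁) of x² - 20y² = 1.
  Expand √20 as a continued fraction. a₀ = ⌊√20⌋ = 4; iterate m_{k+1} = d_k·a_k − m_k, d_{k+1} = (20 − m_{k+1}²)/d_k, a_{k+1} = ⌊(a₀ + m_{k+1})/d_{k+1}⌋ (starting m₀ = 0, d₀ = 1), with convergents p_k = a_k·p_{k-1} + p_{k-2}, q_k = a_k·q_{k-1} + q_{k-2} (p₋₁ = 1, q₋₁ = 0):
  k = 0: a₀ = 4; p₀/q₀ = 4/1; p₀² − 20·q₀² = 16 − 20 = -4.
  k = 1: m = 4, d = 4, a = ⌊(4 + 4)/4⌋ = 2; p/q = (2·4 + 1)/(2·1 + 0) = 9/2; p² − 20·q² = 81 − 80 = 1.
  The first convergent with p² − 20·q² = 1 gives the fundamental solution (x₁, y₁) = (9, 2).
Step 2: Apply the recurrence (x_{n+1}, y_{n+1}) = (x₁x_n + 20y₁y_n, x₁y_n + y₁x_n) repeatedly.
  From (x_1, y_1) = (9, 2): x_2 = 9·9 + 20·2·2 = 161; y_2 = 9·2 + 2·9 = 36.
  From (x_2, y_2) = (161, 36): x_3 = 9·161 + 20·2·36 = 2889; y_3 = 9·36 + 2·161 = 646.
  From (x_3, y_3) = (2889, 646): x_4 = 9·2889 + 20·2·646 = 51841; y_4 = 9·646 + 2·2889 = 11592.
  From (x_4, y_4) = (51841, 11592): x_5 = 9·51841 + 20·2·11592 = 930249; y_5 = 9·11592 + 2·51841 = 208010.
  From (x_5, y_5) = (930249, 208010): x_6 = 9·930249 + 20·2·208010 = 16692641; y_6 = 9·208010 + 2·930249 = 3732588.
Step 3: Verify x_6² - 20·y_6² = 278644263554881 - 278644263554880 = 1 (should be 1). ✓

(x_1, y_1) = (9, 2); (x_6, y_6) = (16692641, 3732588).


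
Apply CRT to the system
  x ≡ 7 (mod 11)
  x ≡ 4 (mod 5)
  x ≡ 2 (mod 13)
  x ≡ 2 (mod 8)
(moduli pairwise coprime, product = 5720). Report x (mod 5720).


Product of moduli M = 11 · 5 · 13 · 8 = 5720.
Merge one congruence at a time:
  Start: x ≡ 7 (mod 11).
  Combine with x ≡ 4 (mod 5); new modulus lcm = 55.
    Write x = 7 + 11·t and substitute into x ≡ 4 (mod 5): 11·t ≡ 4 − 7 = -3 (mod 5).
    Reduce coefficients mod 5: 1·t ≡ 2 (mod 5).
    So t ≡ 2 (mod 5).
    Then x = 7 + 11·2 = 29, valid modulo lcm(11, 5) = 55: x ≡ 29 (mod 55).
  Combine with x ≡ 2 (mod 13); new modulus lcm = 715.
    Write x = 29 + 55·t and substitute into x ≡ 2 (mod 13): 55·t ≡ 2 − 29 = -27 (mod 13).
    Reduce coefficients mod 13: 3·t ≡ 12 (mod 13).
    The inverse of 3 mod 13 is 9 (since 3·9 = 27 = 2·13 + 1), so t ≡ 9·12 = 108 ≡ 4 (mod 13).
    Then x = 29 + 55·4 = 249, valid modulo lcm(55, 13) = 715: x ≡ 249 (mod 715).
  Combine with x ≡ 2 (mod 8); new modulus lcm = 5720.
    Write x = 249 + 715·t and substitute into x ≡ 2 (mod 8): 715·t ≡ 2 − 249 = -247 (mod 8).
    Reduce coefficients mod 8: 3·t ≡ 1 (mod 8).
    The inverse of 3 mod 8 is 3 (since 3·3 = 9 = 1·8 + 1), so t ≡ 3·1 = 3 ≡ 3 (mod 8).
    Then x = 249 + 715·3 = 2394, valid modulo lcm(715, 8) = 5720: x ≡ 2394 (mod 5720).
Verify against each original: 2394 mod 11 = 7, 2394 mod 5 = 4, 2394 mod 13 = 2, 2394 mod 8 = 2.

x ≡ 2394 (mod 5720).


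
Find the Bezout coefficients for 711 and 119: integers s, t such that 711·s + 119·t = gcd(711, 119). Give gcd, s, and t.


Euclidean algorithm on (711, 119) — divide until remainder is 0:
  711 = 5 · 119 + 116
  119 = 1 · 116 + 3
  116 = 38 · 3 + 2
  3 = 1 · 2 + 1
  2 = 2 · 1 + 0
gcd(711, 119) = 1.
Track Bezout coefficients alongside the remainders: start with r₀ = 711 = a·1 + b·0 (s = 1, t = 0) and r₁ = 119 = a·0 + b·1 (s = 0, t = 1); each new remainder r_{k+1} = r_{k-1} − q_k·r_k inherits s_{k+1} = s_{k-1} − q_k·s_k, t_{k+1} = t_{k-1} − q_k·t_k, so r_k = a·s_k + b·t_k at every step:
  q = 5: r = 116, s = 1 − 5·0 = 1, t = 0 − 5·1 = -5  (check: 711·1 + 119·(-5) = 116)
  q = 1: r = 3, s = 0 − 1·1 = -1, t = 1 − 1·(-5) = 6  (check: 711·(-1) + 119·6 = 3)
  q = 38: r = 2, s = 1 − 38·(-1) = 39, t = -5 − 38·6 = -233  (check: 711·39 + 119·(-233) = 2)
  q = 1: r = 1, s = -1 − 1·39 = -40, t = 6 − 1·(-233) = 239  (check: 711·(-40) + 119·239 = 1)
The row with r = 1 (the gcd) gives the Bezout coefficients s = -40, t = 239.
Result: 711 · (-40) + 119 · (239) = 1.

gcd(711, 119) = 1; s = -40, t = 239 (check: 711·(-40) + 119·239 = 1).


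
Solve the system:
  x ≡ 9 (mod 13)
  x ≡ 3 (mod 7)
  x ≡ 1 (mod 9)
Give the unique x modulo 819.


Moduli 13, 7, 9 are pairwise coprime; by CRT there is a unique solution modulo M = 13 · 7 · 9 = 819.
Solve pairwise, accumulating the modulus:
  Start with x ≡ 9 (mod 13).
  Combine with x ≡ 3 (mod 7): since gcd(13, 7) = 1, we get a unique residue mod 91.
    Write x = 9 + 13·t and substitute into x ≡ 3 (mod 7): 13·t ≡ 3 − 9 = -6 (mod 7).
    Reduce coefficients mod 7: 6·t ≡ 1 (mod 7).
    The inverse of 6 mod 7 is 6 (since 6·6 = 36 = 5·7 + 1), so t ≡ 6·1 = 6 ≡ 6 (mod 7).
    Then x = 9 + 13·6 = 87, valid modulo lcm(13, 7) = 91: x ≡ 87 (mod 91).
  Combine with x ≡ 1 (mod 9): since gcd(91, 9) = 1, we get a unique residue mod 819.
    Write x = 87 + 91·t and substitute into x ≡ 1 (mod 9): 91·t ≡ 1 − 87 = -86 (mod 9).
    Reduce coefficients mod 9: 1·t ≡ 4 (mod 9).
    So t ≡ 4 (mod 9).
    Then x = 87 + 91·4 = 451, valid modulo lcm(91, 9) = 819: x ≡ 451 (mod 819).
Verify: 451 mod 13 = 9 ✓, 451 mod 7 = 3 ✓, 451 mod 9 = 1 ✓.

x ≡ 451 (mod 819).


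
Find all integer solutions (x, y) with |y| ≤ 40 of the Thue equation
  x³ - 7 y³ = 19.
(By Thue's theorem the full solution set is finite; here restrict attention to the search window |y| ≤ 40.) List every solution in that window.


The equation is x³ - 7y³ = 19. For fixed y, x³ = 7·y³ + 19, so a solution requires the RHS to be a perfect cube.
Strategy: iterate y from -40 to 40, compute RHS = 7·y³ + 19, and check whether it is a (positive or negative) perfect cube.
Check small values of y:
  y = 0: RHS = 19 is not a perfect cube.
  y = 1: RHS = 26 is not a perfect cube.
  y = -1: RHS = 12 is not a perfect cube.
  y = 2: RHS = 75 is not a perfect cube.
  y = -2: RHS = -37 is not a perfect cube.
  y = 3: RHS = 208 is not a perfect cube.
  y = -3: RHS = -170 is not a perfect cube.
Continuing the search up to |y| = 40 finds no solutions either.
No (x, y) in the scanned range satisfies the equation.

No integer solutions with |y| ≤ 40.


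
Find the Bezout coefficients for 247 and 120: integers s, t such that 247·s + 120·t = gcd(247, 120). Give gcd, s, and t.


Euclidean algorithm on (247, 120) — divide until remainder is 0:
  247 = 2 · 120 + 7
  120 = 17 · 7 + 1
  7 = 7 · 1 + 0
gcd(247, 120) = 1.
Track Bezout coefficients alongside the remainders: start with r₀ = 247 = a·1 + b·0 (s = 1, t = 0) and r₁ = 120 = a·0 + b·1 (s = 0, t = 1); each new remainder r_{k+1} = r_{k-1} − q_k·r_k inherits s_{k+1} = s_{k-1} − q_k·s_k, t_{k+1} = t_{k-1} − q_k·t_k, so r_k = a·s_k + b·t_k at every step:
  q = 2: r = 7, s = 1 − 2·0 = 1, t = 0 − 2·1 = -2  (check: 247·1 + 120·(-2) = 7)
  q = 17: r = 1, s = 0 − 17·1 = -17, t = 1 − 17·(-2) = 35  (check: 247·(-17) + 120·35 = 1)
The row with r = 1 (the gcd) gives the Bezout coefficients s = -17, t = 35.
Result: 247 · (-17) + 120 · (35) = 1.

gcd(247, 120) = 1; s = -17, t = 35 (check: 247·(-17) + 120·35 = 1).


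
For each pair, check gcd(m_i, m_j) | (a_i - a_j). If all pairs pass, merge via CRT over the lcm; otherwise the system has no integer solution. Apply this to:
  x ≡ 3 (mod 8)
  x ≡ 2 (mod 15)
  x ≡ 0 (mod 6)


Moduli 8, 15, 6 are not pairwise coprime, so CRT works modulo lcm(m_i) when all pairwise compatibility conditions hold.
Pairwise compatibility: gcd(m_i, m_j) must divide a_i - a_j for every pair.
Merge one congruence at a time:
  Start: x ≡ 3 (mod 8).
  Combine with x ≡ 2 (mod 15): gcd(8, 15) = 1; 2 - 3 = -1, which IS divisible by 1, so compatible.
    Write x = 3 + 8·t and substitute into x ≡ 2 (mod 15): 8·t ≡ 2 − 3 = -1 (mod 15).
    Reduce coefficients mod 15: 8·t ≡ 14 (mod 15).
    The inverse of 8 mod 15 is 2 (since 8·2 = 16 = 1·15 + 1), so t ≡ 2·14 = 28 ≡ 13 (mod 15).
    Then x = 3 + 8·13 = 107, valid modulo lcm(8, 15) = 120: x ≡ 107 (mod 120).
  Combine with x ≡ 0 (mod 6): gcd(120, 6) = 6, and 0 - 107 = -107 is NOT divisible by 6.
    ⇒ system is inconsistent (no integer solution).

No solution (the system is inconsistent).


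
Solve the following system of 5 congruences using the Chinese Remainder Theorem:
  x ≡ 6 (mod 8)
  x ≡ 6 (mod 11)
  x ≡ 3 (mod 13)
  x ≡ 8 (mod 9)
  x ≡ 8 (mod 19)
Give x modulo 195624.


Product of moduli M = 8 · 11 · 13 · 9 · 19 = 195624.
Merge one congruence at a time:
  Start: x ≡ 6 (mod 8).
  Combine with x ≡ 6 (mod 11); new modulus lcm = 88.
    Write x = 6 + 8·t and substitute into x ≡ 6 (mod 11): 8·t ≡ 6 − 6 = 0 (mod 11).
    The inverse of 8 mod 11 is 7 (since 8·7 = 56 = 5·11 + 1), so t ≡ 7·0 = 0 ≡ 0 (mod 11).
    Then x = 6 + 8·0 = 6, valid modulo lcm(8, 11) = 88: x ≡ 6 (mod 88).
  Combine with x ≡ 3 (mod 13); new modulus lcm = 1144.
    Write x = 6 + 88·t and substitute into x ≡ 3 (mod 13): 88·t ≡ 3 − 6 = -3 (mod 13).
    Reduce coefficients mod 13: 10·t ≡ 10 (mod 13).
    The inverse of 10 mod 13 is 4 (since 10·4 = 40 = 3·13 + 1), so t ≡ 4·10 = 40 ≡ 1 (mod 13).
    Then x = 6 + 88·1 = 94, valid modulo lcm(88, 13) = 1144: x ≡ 94 (mod 1144).
  Combine with x ≡ 8 (mod 9); new modulus lcm = 10296.
    Write x = 94 + 1144·t and substitute into x ≡ 8 (mod 9): 1144·t ≡ 8 − 94 = -86 (mod 9).
    Reduce coefficients mod 9: 1·t ≡ 4 (mod 9).
    So t ≡ 4 (mod 9).
    Then x = 94 + 1144·4 = 4670, valid modulo lcm(1144, 9) = 10296: x ≡ 4670 (mod 10296).
  Combine with x ≡ 8 (mod 19); new modulus lcm = 195624.
    Write x = 4670 + 10296·t and substitute into x ≡ 8 (mod 19): 10296·t ≡ 8 − 4670 = -4662 (mod 19).
    Reduce coefficients mod 19: 17·t ≡ 12 (mod 19).
    The inverse of 17 mod 19 is 9 (since 17·9 = 153 = 8·19 + 1), so t ≡ 9·12 = 108 ≡ 13 (mod 19).
    Then x = 4670 + 10296·13 = 138518, valid modulo lcm(10296, 19) = 195624: x ≡ 138518 (mod 195624).
Verify against each original: 138518 mod 8 = 6, 138518 mod 11 = 6, 138518 mod 13 = 3, 138518 mod 9 = 8, 138518 mod 19 = 8.

x ≡ 138518 (mod 195624).


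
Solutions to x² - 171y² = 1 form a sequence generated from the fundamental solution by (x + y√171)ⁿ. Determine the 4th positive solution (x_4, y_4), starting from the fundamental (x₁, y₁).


Step 1: Find the fundamental solution (x₁, y₁) of x² - 171y² = 1.
  Expand √171 as a continued fraction. a₀ = ⌊√171⌋ = 13; iterate m_{k+1} = d_k·a_k − m_k, d_{k+1} = (171 − m_{k+1}²)/d_k, a_{k+1} = ⌊(a₀ + m_{k+1})/d_{k+1}⌋ (starting m₀ = 0, d₀ = 1), with convergents p_k = a_k·p_{k-1} + p_{k-2}, q_k = a_k·q_{k-1} + q_{k-2} (p₋₁ = 1, q₋₁ = 0):
  k = 0: a₀ = 13; p₀/q₀ = 13/1; p₀² − 171·q₀² = 169 − 171 = -2.
  k = 1: m = 13, d = 2, a = ⌊(13 + 13)/2⌋ = 13; p/q = (13·13 + 1)/(13·1 + 0) = 170/13; p² − 171·q² = 28900 − 28899 = 1.
  The first convergent with p² − 171·q² = 1 gives the fundamental solution (x₁, y₁) = (170, 13).
Step 2: Apply the recurrence (x_{n+1}, y_{n+1}) = (x₁x_n + 171y₁y_n, x₁y_n + y₁x_n) repeatedly.
  From (x_1, y_1) = (170, 13): x_2 = 170·170 + 171·13·13 = 57799; y_2 = 170·13 + 13·170 = 4420.
  From (x_2, y_2) = (57799, 4420): x_3 = 170·57799 + 171·13·4420 = 19651490; y_3 = 170·4420 + 13·57799 = 1502787.
  From (x_3, y_3) = (19651490, 1502787): x_4 = 170·19651490 + 171·13·1502787 = 6681448801; y_4 = 170·1502787 + 13·19651490 = 510943160.
Step 3: Verify x_4² - 171·y_4² = 44641758080384337601 - 44641758080384337600 = 1 (should be 1). ✓

(x_1, y_1) = (170, 13); (x_4, y_4) = (6681448801, 510943160).


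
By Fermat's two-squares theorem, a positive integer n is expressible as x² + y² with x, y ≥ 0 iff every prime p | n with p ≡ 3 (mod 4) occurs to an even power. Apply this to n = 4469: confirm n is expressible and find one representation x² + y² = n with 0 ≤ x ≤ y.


Step 1: Factor n = 4469 = 41 · 109.
Step 2: Check the mod-4 condition on each prime factor: 41 ≡ 1 (mod 4), exponent 1; 109 ≡ 1 (mod 4), exponent 1.
All primes ≡ 3 (mod 4) appear to even exponent (or don't appear), so by the two-squares theorem n IS expressible as a sum of two squares.
Step 3: Build a representation. Here n = 41 · 109 is a product of primes ≡ 1 (mod 4). Each prime p ≡ 1 (mod 4) is itself a sum of two squares; find a² by testing p − a² for a perfect square:
  41: 41 − 1² = 40, 41 − 2² = 37, 41 − 3² = 32, 41 − 4² = 25 = 5² ⇒ 41 = 4² + 5².
  109: 109 − 1² = 108, 109 − 2² = 105, 109 − 3² = 100 = 10² ⇒ 109 = 3² + 10².
  Combine using the Brahmagupta–Fibonacci identity (a² + b²)(c² + d²) = (ac − bd)² + (ad + bc)² = (ac + bd)² + (ad − bc)²:
  41 · 109 = 4469: from (4² + 5²)(3² + 10²), take (4·3 − 5·10, 4·10 + 5·3) = (12 − 50, 40 + 15) = (-38, 55); dropping signs (only squares matter) gives (38, 55); check 38² + 55² = 1444 + 3025 = 4469 ✓.
Step 4: Order so x ≤ y and verify: 38² + 55² = 1444 + 3025 = 4469 = n. ✓

n = 4469 = 38² + 55² (one valid representation with x ≤ y).


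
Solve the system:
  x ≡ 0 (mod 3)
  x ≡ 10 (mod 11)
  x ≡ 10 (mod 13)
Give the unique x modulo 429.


Moduli 3, 11, 13 are pairwise coprime; by CRT there is a unique solution modulo M = 3 · 11 · 13 = 429.
Solve pairwise, accumulating the modulus:
  Start with x ≡ 0 (mod 3).
  Combine with x ≡ 10 (mod 11): since gcd(3, 11) = 1, we get a unique residue mod 33.
    Write x = 0 + 3·t and substitute into x ≡ 10 (mod 11): 3·t ≡ 10 − 0 = 10 (mod 11).
    The inverse of 3 mod 11 is 4 (since 3·4 = 12 = 1·11 + 1), so t ≡ 4·10 = 40 ≡ 7 (mod 11).
    Then x = 0 + 3·7 = 21, valid modulo lcm(3, 11) = 33: x ≡ 21 (mod 33).
  Combine with x ≡ 10 (mod 13): since gcd(33, 13) = 1, we get a unique residue mod 429.
    Write x = 21 + 33·t and substitute into x ≡ 10 (mod 13): 33·t ≡ 10 − 21 = -11 (mod 13).
    Reduce coefficients mod 13: 7·t ≡ 2 (mod 13).
    The inverse of 7 mod 13 is 2 (since 7·2 = 14 = 1·13 + 1), so t ≡ 2·2 = 4 ≡ 4 (mod 13).
    Then x = 21 + 33·4 = 153, valid modulo lcm(33, 13) = 429: x ≡ 153 (mod 429).
Verify: 153 mod 3 = 0 ✓, 153 mod 11 = 10 ✓, 153 mod 13 = 10 ✓.

x ≡ 153 (mod 429).


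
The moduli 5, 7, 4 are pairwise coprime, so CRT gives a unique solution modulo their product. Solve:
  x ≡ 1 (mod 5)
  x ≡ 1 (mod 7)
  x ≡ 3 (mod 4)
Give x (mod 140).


Moduli 5, 7, 4 are pairwise coprime; by CRT there is a unique solution modulo M = 5 · 7 · 4 = 140.
Solve pairwise, accumulating the modulus:
  Start with x ≡ 1 (mod 5).
  Combine with x ≡ 1 (mod 7): since gcd(5, 7) = 1, we get a unique residue mod 35.
    Write x = 1 + 5·t and substitute into x ≡ 1 (mod 7): 5·t ≡ 1 − 1 = 0 (mod 7).
    The inverse of 5 mod 7 is 3 (since 5·3 = 15 = 2·7 + 1), so t ≡ 3·0 = 0 ≡ 0 (mod 7).
    Then x = 1 + 5·0 = 1, valid modulo lcm(5, 7) = 35: x ≡ 1 (mod 35).
  Combine with x ≡ 3 (mod 4): since gcd(35, 4) = 1, we get a unique residue mod 140.
    Write x = 1 + 35·t and substitute into x ≡ 3 (mod 4): 35·t ≡ 3 − 1 = 2 (mod 4).
    Reduce coefficients mod 4: 3·t ≡ 2 (mod 4).
    The inverse of 3 mod 4 is 3 (since 3·3 = 9 = 2·4 + 1), so t ≡ 3·2 = 6 ≡ 2 (mod 4).
    Then x = 1 + 35·2 = 71, valid modulo lcm(35, 4) = 140: x ≡ 71 (mod 140).
Verify: 71 mod 5 = 1 ✓, 71 mod 7 = 1 ✓, 71 mod 4 = 3 ✓.

x ≡ 71 (mod 140).


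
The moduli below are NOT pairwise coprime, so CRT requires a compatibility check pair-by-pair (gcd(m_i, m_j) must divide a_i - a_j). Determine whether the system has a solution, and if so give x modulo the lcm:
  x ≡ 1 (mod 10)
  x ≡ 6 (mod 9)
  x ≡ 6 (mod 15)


Moduli 10, 9, 15 are not pairwise coprime, so CRT works modulo lcm(m_i) when all pairwise compatibility conditions hold.
Pairwise compatibility: gcd(m_i, m_j) must divide a_i - a_j for every pair.
Merge one congruence at a time:
  Start: x ≡ 1 (mod 10).
  Combine with x ≡ 6 (mod 9): gcd(10, 9) = 1; 6 - 1 = 5, which IS divisible by 1, so compatible.
    Write x = 1 + 10·t and substitute into x ≡ 6 (mod 9): 10·t ≡ 6 − 1 = 5 (mod 9).
    Reduce coefficients mod 9: 1·t ≡ 5 (mod 9).
    So t ≡ 5 (mod 9).
    Then x = 1 + 10·5 = 51, valid modulo lcm(10, 9) = 90: x ≡ 51 (mod 90).
  Combine with x ≡ 6 (mod 15): gcd(90, 15) = 15; 6 - 51 = -45, which IS divisible by 15, so compatible.
    Write x = 51 + 90·t and substitute into x ≡ 6 (mod 15): 90·t ≡ 6 − 51 = -45 (mod 15).
    Divide the congruence (and modulus) by g = 15: 6·t ≡ -3 (mod 1).
    Modulo 1 every t works; take t = 0.
    Then x = 51 + 90·0 = 51, valid modulo lcm(90, 15) = 90: x ≡ 51 (mod 90).
Verify: 51 mod 10 = 1, 51 mod 9 = 6, 51 mod 15 = 6.

x ≡ 51 (mod 90).


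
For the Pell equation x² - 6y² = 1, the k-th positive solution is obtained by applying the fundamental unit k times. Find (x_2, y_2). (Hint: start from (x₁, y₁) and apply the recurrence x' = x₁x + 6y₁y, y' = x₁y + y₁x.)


Step 1: Find the fundamental solution (x₁, y₁) of x² - 6y² = 1.
  Expand √6 as a continued fraction. a₀ = ⌊√6⌋ = 2; iterate m_{k+1} = d_k·a_k − m_k, d_{k+1} = (6 − m_{k+1}²)/d_k, a_{k+1} = ⌊(a₀ + m_{k+1})/d_{k+1}⌋ (starting m₀ = 0, d₀ = 1), with convergents p_k = a_k·p_{k-1} + p_{k-2}, q_k = a_k·q_{k-1} + q_{k-2} (p₋₁ = 1, q₋₁ = 0):
  k = 0: a₀ = 2; p₀/q₀ = 2/1; p₀² − 6·q₀² = 4 − 6 = -2.
  k = 1: m = 2, d = 2, a = ⌊(2 + 2)/2⌋ = 2; p/q = (2·2 + 1)/(2·1 + 0) = 5/2; p² − 6·q² = 25 − 24 = 1.
  The first convergent with p² − 6·q² = 1 gives the fundamental solution (x₁, y₁) = (5, 2).
Step 2: Apply the recurrence (x_{n+1}, y_{n+1}) = (x₁x_n + 6y₁y_n, x₁y_n + y₁x_n) repeatedly.
  From (x_1, y_1) = (5, 2): x_2 = 5·5 + 6·2·2 = 49; y_2 = 5·2 + 2·5 = 20.
Step 3: Verify x_2² - 6·y_2² = 2401 - 2400 = 1 (should be 1). ✓

(x_1, y_1) = (5, 2); (x_2, y_2) = (49, 20).


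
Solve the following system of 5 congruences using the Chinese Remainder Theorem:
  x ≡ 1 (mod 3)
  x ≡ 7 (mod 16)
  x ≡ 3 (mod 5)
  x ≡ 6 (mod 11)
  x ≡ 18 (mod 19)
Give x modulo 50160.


Product of moduli M = 3 · 16 · 5 · 11 · 19 = 50160.
Merge one congruence at a time:
  Start: x ≡ 1 (mod 3).
  Combine with x ≡ 7 (mod 16); new modulus lcm = 48.
    Write x = 1 + 3·t and substitute into x ≡ 7 (mod 16): 3·t ≡ 7 − 1 = 6 (mod 16).
    The inverse of 3 mod 16 is 11 (since 3·11 = 33 = 2·16 + 1), so t ≡ 11·6 = 66 ≡ 2 (mod 16).
    Then x = 1 + 3·2 = 7, valid modulo lcm(3, 16) = 48: x ≡ 7 (mod 48).
  Combine with x ≡ 3 (mod 5); new modulus lcm = 240.
    Write x = 7 + 48·t and substitute into x ≡ 3 (mod 5): 48·t ≡ 3 − 7 = -4 (mod 5).
    Reduce coefficients mod 5: 3·t ≡ 1 (mod 5).
    The inverse of 3 mod 5 is 2 (since 3·2 = 6 = 1·5 + 1), so t ≡ 2·1 = 2 ≡ 2 (mod 5).
    Then x = 7 + 48·2 = 103, valid modulo lcm(48, 5) = 240: x ≡ 103 (mod 240).
  Combine with x ≡ 6 (mod 11); new modulus lcm = 2640.
    Write x = 103 + 240·t and substitute into x ≡ 6 (mod 11): 240·t ≡ 6 − 103 = -97 (mod 11).
    Reduce coefficients mod 11: 9·t ≡ 2 (mod 11).
    The inverse of 9 mod 11 is 5 (since 9·5 = 45 = 4·11 + 1), so t ≡ 5·2 = 10 ≡ 10 (mod 11).
    Then x = 103 + 240·10 = 2503, valid modulo lcm(240, 11) = 2640: x ≡ 2503 (mod 2640).
  Combine with x ≡ 18 (mod 19); new modulus lcm = 50160.
    Write x = 2503 + 2640·t and substitute into x ≡ 18 (mod 19): 2640·t ≡ 18 − 2503 = -2485 (mod 19).
    Reduce coefficients mod 19: 18·t ≡ 4 (mod 19).
    The inverse of 18 mod 19 is 18 (since 18·18 = 324 = 17·19 + 1), so t ≡ 18·4 = 72 ≡ 15 (mod 19).
    Then x = 2503 + 2640·15 = 42103, valid modulo lcm(2640, 19) = 50160: x ≡ 42103 (mod 50160).
Verify against each original: 42103 mod 3 = 1, 42103 mod 16 = 7, 42103 mod 5 = 3, 42103 mod 11 = 6, 42103 mod 19 = 18.

x ≡ 42103 (mod 50160).


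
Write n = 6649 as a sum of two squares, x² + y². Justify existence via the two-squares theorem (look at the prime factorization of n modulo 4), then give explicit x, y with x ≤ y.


Step 1: Factor n = 6649 = 61 · 109.
Step 2: Check the mod-4 condition on each prime factor: 61 ≡ 1 (mod 4), exponent 1; 109 ≡ 1 (mod 4), exponent 1.
All primes ≡ 3 (mod 4) appear to even exponent (or don't appear), so by the two-squares theorem n IS expressible as a sum of two squares.
Step 3: Build a representation. Here n = 61 · 109 is a product of primes ≡ 1 (mod 4). Each prime p ≡ 1 (mod 4) is itself a sum of two squares; find a² by testing p − a² for a perfect square:
  61: 61 − 1² = 60, 61 − 2² = 57, 61 − 3² = 52, 61 − 4² = 45, 61 − 5² = 36 = 6² ⇒ 61 = 5² + 6².
  109: 109 − 1² = 108, 109 − 2² = 105, 109 − 3² = 100 = 10² ⇒ 109 = 3² + 10².
  Combine using the Brahmagupta–Fibonacci identity (a² + b²)(c² + d²) = (ac − bd)² + (ad + bc)² = (ac + bd)² + (ad − bc)²:
  61 · 109 = 6649: from (5² + 6²)(3² + 10²), take (5·3 − 6·10, 5·10 + 6·3) = (15 − 60, 50 + 18) = (-45, 68); dropping signs (only squares matter) gives (45, 68); check 45² + 68² = 2025 + 4624 = 6649 ✓.
Step 4: Order so x ≤ y and verify: 45² + 68² = 2025 + 4624 = 6649 = n. ✓

n = 6649 = 45² + 68² (one valid representation with x ≤ y).


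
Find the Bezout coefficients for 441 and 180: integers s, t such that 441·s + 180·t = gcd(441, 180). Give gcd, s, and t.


Euclidean algorithm on (441, 180) — divide until remainder is 0:
  441 = 2 · 180 + 81
  180 = 2 · 81 + 18
  81 = 4 · 18 + 9
  18 = 2 · 9 + 0
gcd(441, 180) = 9.
Track Bezout coefficients alongside the remainders: start with r₀ = 441 = a·1 + b·0 (s = 1, t = 0) and r₁ = 180 = a·0 + b·1 (s = 0, t = 1); each new remainder r_{k+1} = r_{k-1} − q_k·r_k inherits s_{k+1} = s_{k-1} − q_k·s_k, t_{k+1} = t_{k-1} − q_k·t_k, so r_k = a·s_k + b·t_k at every step:
  q = 2: r = 81, s = 1 − 2·0 = 1, t = 0 − 2·1 = -2  (check: 441·1 + 180·(-2) = 81)
  q = 2: r = 18, s = 0 − 2·1 = -2, t = 1 − 2·(-2) = 5  (check: 441·(-2) + 180·5 = 18)
  q = 4: r = 9, s = 1 − 4·(-2) = 9, t = -2 − 4·5 = -22  (check: 441·9 + 180·(-22) = 9)
The row with r = 9 (the gcd) gives the Bezout coefficients s = 9, t = -22.
Result: 441 · (9) + 180 · (-22) = 9.

gcd(441, 180) = 9; s = 9, t = -22 (check: 441·9 + 180·(-22) = 9).


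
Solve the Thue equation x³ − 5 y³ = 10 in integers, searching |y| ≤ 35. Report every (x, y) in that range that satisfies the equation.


The equation is x³ - 5y³ = 10. For fixed y, x³ = 5·y³ + 10, so a solution requires the RHS to be a perfect cube.
Strategy: iterate y from -35 to 35, compute RHS = 5·y³ + 10, and check whether it is a (positive or negative) perfect cube.
Check small values of y:
  y = 0: RHS = 10 is not a perfect cube.
  y = 1: RHS = 15 is not a perfect cube.
  y = -1: RHS = 5 is not a perfect cube.
  y = 2: RHS = 50 is not a perfect cube.
  y = -2: RHS = -30 is not a perfect cube.
  y = 3: RHS = 145 is not a perfect cube.
  y = -3: RHS = -125 = (-5)³ ⇒ x = -5 works.
Continuing the search up to |y| = 35 finds no further solutions beyond those listed.
Collected solutions: (-5, -3).

Solutions (with |y| ≤ 35): (-5, -3).


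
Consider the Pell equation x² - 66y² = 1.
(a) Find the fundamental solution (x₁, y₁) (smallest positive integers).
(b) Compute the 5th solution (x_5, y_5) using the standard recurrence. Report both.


Step 1: Find the fundamental solution (x₁, y₁) of x² - 66y² = 1.
  Expand √66 as a continued fraction. a₀ = ⌊√66⌋ = 8; iterate m_{k+1} = d_k·a_k − m_k, d_{k+1} = (66 − m_{k+1}²)/d_k, a_{k+1} = ⌊(a₀ + m_{k+1})/d_{k+1}⌋ (starting m₀ = 0, d₀ = 1), with convergents p_k = a_k·p_{k-1} + p_{k-2}, q_k = a_k·q_{k-1} + q_{k-2} (p₋₁ = 1, q₋₁ = 0):
  k = 0: a₀ = 8; p₀/q₀ = 8/1; p₀² − 66·q₀² = 64 − 66 = -2.
  k = 1: m = 8, d = 2, a = ⌊(8 + 8)/2⌋ = 8; p/q = (8·8 + 1)/(8·1 + 0) = 65/8; p² − 66·q² = 4225 − 4224 = 1.
  The first convergent with p² − 66·q² = 1 gives the fundamental solution (x₁, y₁) = (65, 8).
Step 2: Apply the recurrence (x_{n+1}, y_{n+1}) = (x₁x_n + 66y₁y_n, x₁y_n + y₁x_n) repeatedly.
  From (x_1, y_1) = (65, 8): x_2 = 65·65 + 66·8·8 = 8449; y_2 = 65·8 + 8·65 = 1040.
  From (x_2, y_2) = (8449, 1040): x_3 = 65·8449 + 66·8·1040 = 1098305; y_3 = 65·1040 + 8·8449 = 135192.
  From (x_3, y_3) = (1098305, 135192): x_4 = 65·1098305 + 66·8·135192 = 142771201; y_4 = 65·135192 + 8·1098305 = 17573920.
  From (x_4, y_4) = (142771201, 17573920): x_5 = 65·142771201 + 66·8·17573920 = 18559157825; y_5 = 65·17573920 + 8·142771201 = 2284474408.
Step 3: Verify x_5² - 66·y_5² = 344442339173258730625 - 344442339173258730624 = 1 (should be 1). ✓

(x_1, y_1) = (65, 8); (x_5, y_5) = (18559157825, 2284474408).
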